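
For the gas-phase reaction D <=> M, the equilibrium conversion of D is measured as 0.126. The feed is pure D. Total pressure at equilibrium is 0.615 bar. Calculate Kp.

Kp = 0.144

Take 1 mol D as basis and let X be its fractional conversion, so ξ = X.
Moles: n_D = 1 − X; n_M = X.
n_T stays at 1 (no change in mole number).
At X = 0.126: n_D = 0.874, n_M = 0.126, n_T = 1.
p_i = (n_i/n_T)·P. Kp = p_M / (p_D) = 0.144.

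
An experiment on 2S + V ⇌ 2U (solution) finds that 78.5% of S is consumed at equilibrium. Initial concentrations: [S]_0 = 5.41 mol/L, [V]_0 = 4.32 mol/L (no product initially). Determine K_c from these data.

K_c = 6.07 L/mol

Let X = conversion of S.
Concentrations: [S] = 5.41 − 5.41X; [V] = 4.32 − 2.71X; [U] = 5.41X.
At X = 0.785: [S] = 1.16, [V] = 2.2, [U] = 4.25.
K_c = [U]^2 / ([S]^2 [V]) = 6.07 L/mol.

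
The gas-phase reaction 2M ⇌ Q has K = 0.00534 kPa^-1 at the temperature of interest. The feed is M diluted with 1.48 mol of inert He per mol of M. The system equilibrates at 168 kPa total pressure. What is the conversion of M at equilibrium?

X = 0.339

Let X = conversion of M (basis 1 mol M); extent of reaction ξ = 0.5X.
Mole table: n_M = 1 − X; n_Q = 0.5X; n_I = 1.48 (inert).
Summing: n_T = 2.48 − 0.5X.
Mole fractions y_i = n_i/n_T; K = p_Q / (p_M^2) with p_i = y_i·P.
Setting this equal to 0.00534 kPa^-1 and taking the physical root (0 < X < 1) gives X = 0.339.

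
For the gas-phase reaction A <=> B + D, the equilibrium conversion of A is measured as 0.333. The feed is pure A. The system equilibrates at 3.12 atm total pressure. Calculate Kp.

Let X = conversion of A (basis 1 mol A); extent of reaction ξ = X.
Mole table: n_A = 1 − X; n_B = X; n_D = X.
Summing: n_T = 1 + X.
At X = 0.333: n_A = 0.667, n_B = 0.333, n_D = 0.333, n_T = 1.33.
p_i = (n_i/n_T)·P. Kp = p_B p_D / (p_A) = 0.389 atm.

Kp = 0.389 atm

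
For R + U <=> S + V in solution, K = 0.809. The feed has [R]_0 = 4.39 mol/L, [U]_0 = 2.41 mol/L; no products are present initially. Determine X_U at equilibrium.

Let X = conversion of U; extent ξ = 2.41·X mol/L.
Concentrations: [R] = 4.39 − 2.41X; [U] = 2.41 − 2.41X; [S] = 2.41X; [V] = 2.41X.
K = [S] [V] / ([R] [U]).
This equals 0.809 at X = 0.614 (the root in 0 < X < 1).

X = 0.614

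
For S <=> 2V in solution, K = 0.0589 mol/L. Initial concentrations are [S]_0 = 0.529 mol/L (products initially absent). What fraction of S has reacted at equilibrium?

Let X = conversion of S; extent ξ = 0.529·X mol/L.
Concentrations: [S] = 0.529 − 0.529X; [V] = 1.06X.
K = [V]^2 / ([S]).
Solving K = 0.0589 for X ∈ (0,1): X = 0.154.

X = 0.154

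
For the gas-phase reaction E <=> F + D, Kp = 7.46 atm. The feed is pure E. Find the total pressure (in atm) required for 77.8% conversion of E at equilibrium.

P = 4.86 atm

Take 1 mol E as basis and let X be its fractional conversion, so ξ = X.
Mole table: n_E = 1 − X; n_F = X; n_D = X.
Total moles n_T = 1 + X.
Kp = p_F p_D / (p_E) with p_i = (n_i/n_T)·P.
At X = 0.778: the mole-fraction product g(X) = Π y_i^ν_i = 1.533. Since Kp = g(X)·P^{1}, P = (Kp/g)^(1/1) = (7.46/1.533)^(1/1) = 4.86 atm.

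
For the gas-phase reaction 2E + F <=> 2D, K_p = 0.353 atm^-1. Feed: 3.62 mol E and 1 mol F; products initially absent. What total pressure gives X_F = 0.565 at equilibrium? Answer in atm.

Take 1 mol F as basis and let X be its fractional conversion, so ξ = X.
Mole table: n_E = 3.62 − 2X; n_F = 1 − X; n_D = 2X.
Total moles n_T = 4.62 − X.
K_p = p_D^2 / (p_E^2 p_F) with p_i = (n_i/n_T)·P.
At X = 0.565: the mole-fraction product g(X) = Π y_i^ν_i = 1.92. Since K_p = g(X)·P^{-1}, P = (g/K_p)^(1/1) = (1.92/0.353)^(1/1) = 5.44 atm.

P = 5.44 atm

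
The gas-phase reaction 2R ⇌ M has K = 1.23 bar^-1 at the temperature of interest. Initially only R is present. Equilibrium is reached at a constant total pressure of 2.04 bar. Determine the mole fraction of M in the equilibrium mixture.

y_M = 0.537

Basis: 1 mol R initially; let X = conversion of R. Extent ξ = 0.5X.
At extent ξ: n_R = 1 − X; n_M = 0.5X.
Summing: n_T = 1 − 0.5X.
y_i = n_i/n_T, p_i = y_i·P. K = p_M / (p_R^2).
Setting this equal to 1.23 bar^-1 and taking the physical root (0 < X < 1) gives X = 0.699.
Then n_M = 0.349, n_T = 0.651, so y_M = 0.537.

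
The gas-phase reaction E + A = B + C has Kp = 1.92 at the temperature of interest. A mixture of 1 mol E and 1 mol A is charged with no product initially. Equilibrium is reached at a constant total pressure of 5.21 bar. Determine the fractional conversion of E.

X = 0.581

Take 1 mol E as basis and let X be its fractional conversion, so ξ = X.
At extent ξ: n_E = 1 − X; n_A = 1 − X; n_B = X; n_C = X.
Total moles n_T = 2 (Δν = 0, constant).
y_i = n_i/n_T, p_i = y_i·P. Kp = p_B p_C / (p_E p_A).
Setting this equal to 1.92 and taking the physical root (0 < X < 1) gives X = 0.581.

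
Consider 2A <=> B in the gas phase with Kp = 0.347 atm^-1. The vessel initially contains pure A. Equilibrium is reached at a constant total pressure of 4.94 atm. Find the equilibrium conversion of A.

X = 0.643

Take 1 mol A as basis and let X be its fractional conversion, so ξ = 0.5X.
Species balance: n_A = 1 − X; n_B = 0.5X.
Total moles n_T = 1 − 0.5X.
y_i = n_i/n_T, p_i = y_i·P. Kp = p_B / (p_A^2).
Setting this equal to 0.347 atm^-1 and taking the physical root (0 < X < 1) gives X = 0.643.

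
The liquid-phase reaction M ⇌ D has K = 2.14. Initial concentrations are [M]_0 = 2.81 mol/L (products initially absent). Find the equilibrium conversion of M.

X = 0.682

Let X = conversion of M; extent ξ = 2.81·X mol/L.
Concentrations: [M] = 2.81 − 2.81X; [D] = 2.81X.
K = [D] / ([M]).
Equating to 2.14: the physical root is X = 0.682.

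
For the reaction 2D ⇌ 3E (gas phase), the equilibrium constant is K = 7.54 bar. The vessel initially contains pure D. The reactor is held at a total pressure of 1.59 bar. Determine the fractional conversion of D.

X = 0.631

Basis: 1 mol D initially; let X = conversion of D. Extent ξ = 0.5X.
Species balance: n_D = 1 − X; n_E = 1.5X.
Summing: n_T = 1 + 0.5X.
Mole fractions y_i = n_i/n_T; K = p_E^3 / (p_D^2) with p_i = y_i·P.
Substituting and setting equal to 7.54 bar gives a polynomial in X; the root in (0,1) is X = 0.631.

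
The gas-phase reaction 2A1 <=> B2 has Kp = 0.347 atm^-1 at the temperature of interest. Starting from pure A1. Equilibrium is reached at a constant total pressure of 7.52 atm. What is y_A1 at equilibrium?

y_A1 = 0.456

Take 1 mol A1 as basis and let X be its fractional conversion, so ξ = 0.5X.
Moles: n_A1 = 1 − X; n_B2 = 0.5X.
Summing: n_T = 1 − 0.5X.
With p_i = (n_i/n_T)P, Kp = p_B2 / (p_A1^2).
Setting this equal to 0.347 atm^-1 and taking the physical root (0 < X < 1) gives X = 0.704.
Then n_A1 = 0.296, n_T = 0.648, so y_A1 = 0.456.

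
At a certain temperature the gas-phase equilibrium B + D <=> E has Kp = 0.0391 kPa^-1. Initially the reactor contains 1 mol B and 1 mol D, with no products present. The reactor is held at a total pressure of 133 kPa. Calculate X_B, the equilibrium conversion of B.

Basis: 1 mol B initially; let X = conversion of B. Extent ξ = X.
At extent ξ: n_B = 1 − X; n_D = 1 − X; n_E = X.
n_T = Σnᵢ = 2 − X.
Mole fractions y_i = n_i/n_T; Kp = p_E / (p_B p_D) with p_i = y_i·P.
Substituting and setting equal to 0.0391 kPa^-1 gives a polynomial in X; the root in (0,1) is X = 0.598.

X = 0.598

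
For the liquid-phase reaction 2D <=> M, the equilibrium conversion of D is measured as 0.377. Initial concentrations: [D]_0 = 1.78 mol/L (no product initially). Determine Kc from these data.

Kc = 0.273 L/mol

Let X = conversion of D.
Concentrations: [D] = 1.78 − 1.78X; [M] = 0.89X.
At X = 0.377: [D] = 1.11, [M] = 0.336.
Kc = [M] / ([D]^2) = 0.273 L/mol.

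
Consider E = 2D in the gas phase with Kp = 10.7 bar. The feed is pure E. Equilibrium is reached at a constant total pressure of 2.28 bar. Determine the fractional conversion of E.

Basis: 1 mol E initially; let X = conversion of E. Extent ξ = X.
Species balance: n_E = 1 − X; n_D = 2X.
Summing: n_T = 1 + X.
With p_i = (n_i/n_T)P, Kp = p_D^2 / (p_E).
This yields a degree-2 equation in X; solving on (0,1), X = 0.735.

X = 0.735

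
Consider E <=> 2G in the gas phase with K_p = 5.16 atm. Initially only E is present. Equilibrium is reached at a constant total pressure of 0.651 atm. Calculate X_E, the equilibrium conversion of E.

Take 1 mol E as basis and let X be its fractional conversion, so ξ = X.
Moles: n_E = 1 − X; n_G = 2X.
Total moles n_T = 1 + X.
Mole fractions y_i = n_i/n_T; K_p = p_G^2 / (p_E) with p_i = y_i·P.
Setting this equal to 5.16 atm and taking the physical root (0 < X < 1) gives X = 0.815.

X = 0.815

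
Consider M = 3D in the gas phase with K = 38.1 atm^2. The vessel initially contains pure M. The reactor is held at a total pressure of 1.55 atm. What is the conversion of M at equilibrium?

X = 0.855

Let X = conversion of M (basis 1 mol M); extent of reaction ξ = X.
At extent ξ: n_M = 1 − X; n_D = 3X.
Total moles n_T = 1 + 2X.
Mole fractions y_i = n_i/n_T; K = p_D^3 / (p_M) with p_i = y_i·P.
Substituting and setting equal to 38.1 atm^2 gives a polynomial in X; the root in (0,1) is X = 0.855.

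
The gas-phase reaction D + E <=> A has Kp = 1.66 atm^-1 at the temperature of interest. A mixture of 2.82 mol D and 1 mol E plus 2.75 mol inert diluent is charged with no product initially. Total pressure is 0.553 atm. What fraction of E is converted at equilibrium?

X = 0.271

Let X = conversion of E (basis 1 mol E); extent of reaction ξ = X.
Species balance: n_D = 2.82 − X; n_E = 1 − X; n_A = X; n_I = 2.75 (inert).
Total moles n_T = 6.57 − X.
y_i = n_i/n_T, p_i = y_i·P. Kp = p_A / (p_D p_E).
Setting this equal to 1.66 atm^-1 and taking the physical root (0 < X < 1) gives X = 0.271.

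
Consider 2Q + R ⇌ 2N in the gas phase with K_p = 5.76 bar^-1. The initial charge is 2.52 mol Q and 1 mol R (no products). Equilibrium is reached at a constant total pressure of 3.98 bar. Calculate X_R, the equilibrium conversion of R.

Basis: 1 mol R initially; let X = conversion of R. Extent ξ = X.
Species balance: n_Q = 2.52 − 2X; n_R = 1 − X; n_N = 2X.
n_T = Σnᵢ = 3.52 − X.
y_i = n_i/n_T, p_i = y_i·P. K_p = p_N^2 / (p_Q^2 p_R).
Substituting and setting equal to 5.76 bar^-1 gives a polynomial in X; the root in (0,1) is X = 0.746.

X = 0.746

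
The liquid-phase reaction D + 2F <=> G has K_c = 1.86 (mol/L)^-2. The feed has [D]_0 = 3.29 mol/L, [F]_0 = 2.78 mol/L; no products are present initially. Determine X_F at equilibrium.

X = 0.810

Let X = conversion of F; extent ξ = 2.78X/2 mol/L.
Concentrations: [D] = 3.29 − 1.39X; [F] = 2.78 − 2.78X; [G] = 1.39X.
K_c = [G] / ([D] [F]^2).
Equating to 1.86 (mol/L)^-2: the physical root is X = 0.810.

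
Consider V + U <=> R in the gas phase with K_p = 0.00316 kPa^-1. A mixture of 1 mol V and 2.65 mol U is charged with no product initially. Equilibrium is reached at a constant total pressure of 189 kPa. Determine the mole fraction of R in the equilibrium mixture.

Basis: 1 mol V initially; let X = conversion of V. Extent ξ = X.
Mole table: n_V = 1 − X; n_U = 2.65 − X; n_R = X.
Total moles n_T = 3.65 − X.
With p_i = (n_i/n_T)P, K_p = p_R / (p_V p_U).
Substituting and setting equal to 0.00316 kPa^-1 gives a polynomial in X; the root in (0,1) is X = 0.295.
Then n_R = 0.295, n_T = 3.35, so y_R = 0.088.

y_R = 0.088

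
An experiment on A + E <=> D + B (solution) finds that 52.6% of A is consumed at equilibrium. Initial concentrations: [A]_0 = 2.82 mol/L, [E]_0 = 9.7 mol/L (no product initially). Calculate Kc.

Kc = 0.2

Let X = conversion of A.
Concentrations: [A] = 2.82 − 2.82X; [E] = 9.7 − 2.82X; [D] = 2.82X; [B] = 2.82X.
At X = 0.526: [A] = 1.34, [E] = 8.22, [D] = 1.48, [B] = 1.48.
Kc = [D] [B] / ([A] [E]) = 0.2.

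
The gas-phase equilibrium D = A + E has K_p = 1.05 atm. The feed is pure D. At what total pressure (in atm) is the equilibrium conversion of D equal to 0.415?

Basis: 1 mol D initially; let X = conversion of D. Extent ξ = X.
Mole table: n_D = 1 − X; n_A = X; n_E = X.
Summing: n_T = 1 + X.
K_p = p_A p_E / (p_D) with p_i = (n_i/n_T)·P.
At X = 0.415: the mole-fraction product g(X) = Π y_i^ν_i = 0.2081. Since K_p = g(X)·P^{1}, P = (K_p/g)^(1/1) = (1.05/0.2081)^(1/1) = 5.05 atm.

P = 5.05 atm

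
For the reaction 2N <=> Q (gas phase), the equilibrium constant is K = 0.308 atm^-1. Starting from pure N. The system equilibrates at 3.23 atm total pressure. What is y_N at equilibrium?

Basis: 1 mol N initially; let X = conversion of N. Extent ξ = 0.5X.
Species balance: n_N = 1 − X; n_Q = 0.5X.
n_T = Σnᵢ = 1 − 0.5X.
Mole fractions y_i = n_i/n_T; K = p_Q / (p_N^2) with p_i = y_i·P.
Setting this equal to 0.308 atm^-1 and taking the physical root (0 < X < 1) gives X = 0.552.
Then n_N = 0.448, n_T = 0.724, so y_N = 0.619.

y_N = 0.619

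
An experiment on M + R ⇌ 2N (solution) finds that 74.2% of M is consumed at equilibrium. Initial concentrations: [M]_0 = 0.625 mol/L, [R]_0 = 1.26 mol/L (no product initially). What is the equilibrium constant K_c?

K_c = 6.7

Let X = conversion of M.
Concentrations: [M] = 0.625 − 0.625X; [R] = 1.26 − 0.625X; [N] = 1.25X.
At X = 0.742: [M] = 0.161, [R] = 0.796, [N] = 0.927.
K_c = [N]^2 / ([M] [R]) = 6.7.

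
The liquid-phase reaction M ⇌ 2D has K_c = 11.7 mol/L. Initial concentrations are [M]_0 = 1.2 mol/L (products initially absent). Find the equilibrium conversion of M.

X = 0.762

Let X = conversion of M; extent ξ = 1.2·X mol/L.
Concentrations: [M] = 1.2 − 1.2X; [D] = 2.4X.
K_c = [D]^2 / ([M]).
Setting equal to 11.7 and solving for X on (0,1) gives X = 0.762.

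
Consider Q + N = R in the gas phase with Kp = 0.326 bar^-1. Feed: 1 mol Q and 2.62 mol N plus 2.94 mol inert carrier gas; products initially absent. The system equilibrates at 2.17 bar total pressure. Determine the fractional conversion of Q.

Let X = conversion of Q (basis 1 mol Q); extent of reaction ξ = X.
Species balance: n_Q = 1 − X; n_N = 2.62 − X; n_R = X; n_I = 2.94 (inert).
Summing: n_T = 6.56 − X.
y_i = n_i/n_T, p_i = y_i·P. Kp = p_R / (p_Q p_N).
This yields a degree-2 equation in X; solving on (0,1), X = 0.212.

X = 0.212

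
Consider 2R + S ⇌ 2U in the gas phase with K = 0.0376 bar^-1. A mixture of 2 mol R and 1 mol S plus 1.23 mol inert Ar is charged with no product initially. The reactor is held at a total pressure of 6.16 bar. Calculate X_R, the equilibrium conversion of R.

X = 0.178

Take 2 mol R as basis and let X be its fractional conversion, so ξ = X.
Moles: n_R = 2 − 2X; n_S = 1 − X; n_U = 2X; n_I = 1.23 (inert).
Summing: n_T = 4.23 − X.
y_i = n_i/n_T, p_i = y_i·P. K = p_U^2 / (p_R^2 p_S).
Equating to 0.0376 bar^-1 and solving on 0 < X < 1: X = 0.178.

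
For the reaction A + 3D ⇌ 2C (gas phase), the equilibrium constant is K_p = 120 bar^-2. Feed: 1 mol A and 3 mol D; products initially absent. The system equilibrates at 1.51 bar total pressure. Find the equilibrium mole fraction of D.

y_D = 0.261

Basis: 1 mol A initially; let X = conversion of A. Extent ξ = X.
At extent ξ: n_A = 1 − X; n_D = 3 − 3X; n_C = 2X.
n_T = Σnᵢ = 4 − 2X.
Mole fractions y_i = n_i/n_T; K_p = p_C^2 / (p_A p_D^3) with p_i = y_i·P.
Substituting and setting equal to 120 bar^-2 gives a polynomial in X; the root in (0,1) is X = 0.789.
Then n_D = 0.633, n_T = 2.42, so y_D = 0.261.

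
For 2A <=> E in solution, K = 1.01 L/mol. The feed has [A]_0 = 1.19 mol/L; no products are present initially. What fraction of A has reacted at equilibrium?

X = 0.530

Let X = conversion of A; extent ξ = 1.19X/2 mol/L.
Concentrations: [A] = 1.19 − 1.19X; [E] = 0.595X.
K = [E] / ([A]^2).
Solving K = 1.01 for X ∈ (0,1): X = 0.530.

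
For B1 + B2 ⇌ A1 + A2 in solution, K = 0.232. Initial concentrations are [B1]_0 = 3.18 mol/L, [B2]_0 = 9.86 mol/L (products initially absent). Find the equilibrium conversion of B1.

X = 0.530

Let X = conversion of B1; extent ξ = 3.18·X mol/L.
Concentrations: [B1] = 3.18 − 3.18X; [B2] = 9.86 − 3.18X; [A1] = 3.18X; [A2] = 3.18X.
K = [A1] [A2] / ([B1] [B2]).
This equals 0.232 at X = 0.530 (the root in 0 < X < 1).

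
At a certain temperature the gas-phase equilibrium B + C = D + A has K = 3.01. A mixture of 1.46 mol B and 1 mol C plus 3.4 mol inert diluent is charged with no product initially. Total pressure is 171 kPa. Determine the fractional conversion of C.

X = 0.744

Take 1 mol C as basis and let X be its fractional conversion, so ξ = X.
Moles: n_B = 1.46 − X; n_C = 1 − X; n_D = X; n_A = X; n_I = 3.4 (inert).
Total moles n_T = 5.86 (Δν = 0, constant).
With p_i = (n_i/n_T)P, K = p_D p_A / (p_B p_C).
Setting this equal to 3.01 and taking the physical root (0 < X < 1) gives X = 0.744.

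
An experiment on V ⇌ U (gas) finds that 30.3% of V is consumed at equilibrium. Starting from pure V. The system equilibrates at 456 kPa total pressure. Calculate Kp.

Kp = 0.435

Take 1 mol V as basis and let X be its fractional conversion, so ξ = X.
Species balance: n_V = 1 − X; n_U = X.
n_T stays at 1 (no change in mole number).
At X = 0.303: n_V = 0.697, n_U = 0.303, n_T = 1.
p_i = (n_i/n_T)·P. Kp = p_U / (p_V) = 0.435.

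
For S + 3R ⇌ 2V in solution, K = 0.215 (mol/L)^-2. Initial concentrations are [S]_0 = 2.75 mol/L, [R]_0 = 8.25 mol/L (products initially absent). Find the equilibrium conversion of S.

X = 0.581

Let X = conversion of S; extent ξ = 2.75·X mol/L.
Concentrations: [S] = 2.75 − 2.75X; [R] = 8.25 − 8.25X; [V] = 5.5X.
K = [V]^2 / ([S] [R]^3).
Solving K = 0.215 for X ∈ (0,1): X = 0.581.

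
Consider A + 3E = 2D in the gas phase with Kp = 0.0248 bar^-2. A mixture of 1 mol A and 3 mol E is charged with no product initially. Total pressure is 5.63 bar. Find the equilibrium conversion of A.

Basis: 1 mol A initially; let X = conversion of A. Extent ξ = X.
Mole table: n_A = 1 − X; n_E = 3 − 3X; n_D = 2X.
Summing: n_T = 4 − 2X.
With p_i = (n_i/n_T)P, Kp = p_D^2 / (p_A p_E^3).
Equating to 0.0248 bar^-2 and solving on 0 < X < 1: X = 0.318.

X = 0.318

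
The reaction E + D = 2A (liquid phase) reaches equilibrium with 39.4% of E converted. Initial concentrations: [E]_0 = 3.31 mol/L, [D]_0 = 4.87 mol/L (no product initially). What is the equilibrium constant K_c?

K_c = 0.951

Let X = conversion of E.
Concentrations: [E] = 3.31 − 3.31X; [D] = 4.87 − 3.31X; [A] = 6.62X.
At X = 0.394: [E] = 2.01, [D] = 3.57, [A] = 2.61.
K_c = [A]^2 / ([E] [D]) = 0.951.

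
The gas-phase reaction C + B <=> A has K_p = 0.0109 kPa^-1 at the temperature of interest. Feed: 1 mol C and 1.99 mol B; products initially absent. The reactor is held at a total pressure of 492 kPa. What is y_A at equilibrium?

y_A = 0.334

Take 1 mol C as basis and let X be its fractional conversion, so ξ = X.
At extent ξ: n_C = 1 − X; n_B = 1.99 − X; n_A = X.
n_T = Σnᵢ = 2.99 − X.
Mole fractions y_i = n_i/n_T; K_p = p_A / (p_C p_B) with p_i = y_i·P.
Equating to 0.0109 kPa^-1 and solving on 0 < X < 1: X = 0.748.
Then n_A = 0.748, n_T = 2.24, so y_A = 0.334.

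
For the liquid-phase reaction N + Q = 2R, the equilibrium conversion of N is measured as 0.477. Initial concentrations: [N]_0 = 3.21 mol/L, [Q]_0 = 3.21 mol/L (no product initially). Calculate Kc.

Let X = conversion of N.
Concentrations: [N] = 3.21 − 3.21X; [Q] = 3.21 − 3.21X; [R] = 6.42X.
At X = 0.477: [N] = 1.68, [Q] = 1.68, [R] = 3.06.
Kc = [R]^2 / ([N] [Q]) = 3.33.

Kc = 3.33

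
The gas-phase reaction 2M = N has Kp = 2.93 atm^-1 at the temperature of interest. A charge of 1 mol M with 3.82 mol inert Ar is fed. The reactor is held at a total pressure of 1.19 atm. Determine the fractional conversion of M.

Basis: 1 mol M initially; let X = conversion of M. Extent ξ = 0.5X.
At extent ξ: n_M = 1 − X; n_N = 0.5X; n_I = 3.82 (inert).
Total moles n_T = 4.82 − 0.5X.
y_i = n_i/n_T, p_i = y_i·P. Kp = p_N / (p_M^2).
This yields a degree-2 equation in X; solving on (0,1), X = 0.453.

X = 0.453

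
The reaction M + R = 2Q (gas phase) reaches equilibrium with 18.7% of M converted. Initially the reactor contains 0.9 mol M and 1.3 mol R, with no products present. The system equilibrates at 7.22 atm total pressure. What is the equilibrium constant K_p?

K_p = 0.137

Take 0.9 mol M as basis and let X be its fractional conversion, so ξ = 0.9X.
Species balance: n_M = 0.9 − 0.9X; n_R = 1.3 − 0.9X; n_Q = 1.8X.
Since Δν = 0, n_T = 2.2 throughout.
At X = 0.187: n_M = 0.732, n_R = 1.13, n_Q = 0.337, n_T = 2.2.
p_i = (n_i/n_T)·P. K_p = p_Q^2 / (p_M p_R) = 0.137.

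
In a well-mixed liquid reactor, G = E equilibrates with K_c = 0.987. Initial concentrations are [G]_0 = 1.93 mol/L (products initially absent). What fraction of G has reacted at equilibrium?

X = 0.497

Let X = conversion of G; extent ξ = 1.93·X mol/L.
Concentrations: [G] = 1.93 − 1.93X; [E] = 1.93X.
K_c = [E] / ([G]).
Solving K_c = 0.987 for X ∈ (0,1): X = 0.497.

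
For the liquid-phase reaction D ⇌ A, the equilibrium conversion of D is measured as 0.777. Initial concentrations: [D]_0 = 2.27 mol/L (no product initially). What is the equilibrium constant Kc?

Let X = conversion of D.
Concentrations: [D] = 2.27 − 2.27X; [A] = 2.27X.
At X = 0.777: [D] = 0.506, [A] = 1.76.
Kc = [A] / ([D]) = 3.48.

Kc = 3.48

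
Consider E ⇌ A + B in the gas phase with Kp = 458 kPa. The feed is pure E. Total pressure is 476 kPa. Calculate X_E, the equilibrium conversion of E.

Take 1 mol E as basis and let X be its fractional conversion, so ξ = X.
Species balance: n_E = 1 − X; n_A = X; n_B = X.
Total moles n_T = 1 + X.
Mole fractions y_i = n_i/n_T; Kp = p_A p_B / (p_E) with p_i = y_i·P.
Substituting and setting equal to 458 kPa gives a polynomial in X; the root in (0,1) is X = 0.700.

X = 0.700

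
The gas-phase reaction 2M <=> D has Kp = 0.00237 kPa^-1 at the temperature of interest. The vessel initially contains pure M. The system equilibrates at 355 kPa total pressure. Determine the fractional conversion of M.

X = 0.521

Let X = conversion of M (basis 1 mol M); extent of reaction ξ = 0.5X.
Mole table: n_M = 1 − X; n_D = 0.5X.
Total moles n_T = 1 − 0.5X.
y_i = n_i/n_T, p_i = y_i·P. Kp = p_D / (p_M^2).
Substituting and setting equal to 0.00237 kPa^-1 gives a polynomial in X; the root in (0,1) is X = 0.521.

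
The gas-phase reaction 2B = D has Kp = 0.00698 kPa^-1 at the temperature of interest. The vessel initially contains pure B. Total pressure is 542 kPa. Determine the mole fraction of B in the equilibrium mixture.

y_B = 0.399

Basis: 1 mol B initially; let X = conversion of B. Extent ξ = 0.5X.
At extent ξ: n_B = 1 − X; n_D = 0.5X.
Total moles n_T = 1 − 0.5X.
y_i = n_i/n_T, p_i = y_i·P. Kp = p_D / (p_B^2).
Setting this equal to 0.00698 kPa^-1 and taking the physical root (0 < X < 1) gives X = 0.751.
Then n_B = 0.249, n_T = 0.624, so y_B = 0.399.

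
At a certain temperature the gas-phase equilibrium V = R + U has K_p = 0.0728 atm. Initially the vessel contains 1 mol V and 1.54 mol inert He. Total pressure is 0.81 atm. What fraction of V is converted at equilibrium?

Take 1 mol V as basis and let X be its fractional conversion, so ξ = X.
Mole table: n_V = 1 − X; n_R = X; n_U = X; n_I = 1.54 (inert).
n_T = Σnᵢ = 2.54 + X.
y_i = n_i/n_T, p_i = y_i·P. K_p = p_R p_U / (p_V).
This yields a degree-2 equation in X; solving on (0,1), X = 0.399.

X = 0.399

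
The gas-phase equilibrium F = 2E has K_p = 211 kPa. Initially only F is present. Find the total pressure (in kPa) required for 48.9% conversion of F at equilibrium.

P = 168 kPa

Let X = conversion of F (basis 1 mol F); extent of reaction ξ = X.
Species balance: n_F = 1 − X; n_E = 2X.
Summing: n_T = 1 + X.
K_p = p_E^2 / (p_F) with p_i = (n_i/n_T)·P.
At X = 0.489: the mole-fraction product g(X) = Π y_i^ν_i = 1.257. Since K_p = g(X)·P^{1}, P = (K_p/g)^(1/1) = (211/1.257)^(1/1) = 168 kPa.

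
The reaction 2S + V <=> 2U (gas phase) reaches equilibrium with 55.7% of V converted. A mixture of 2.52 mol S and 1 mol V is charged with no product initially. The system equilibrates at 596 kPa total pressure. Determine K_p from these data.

K_p = 0.00705 kPa^-1

Take 1 mol V as basis and let X be its fractional conversion, so ξ = X.
Moles: n_S = 2.52 − 2X; n_V = 1 − X; n_U = 2X.
n_T = Σnᵢ = 3.52 − X.
At X = 0.557: n_S = 1.41, n_V = 0.443, n_U = 1.11, n_T = 2.96.
p_i = (n_i/n_T)·P. K_p = p_U^2 / (p_S^2 p_V) = 0.00705 kPa^-1.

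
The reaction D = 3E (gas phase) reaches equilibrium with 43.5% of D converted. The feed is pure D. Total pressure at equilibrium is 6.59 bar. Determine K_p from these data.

Let X = conversion of D (basis 1 mol D); extent of reaction ξ = X.
At extent ξ: n_D = 1 − X; n_E = 3X.
Total moles n_T = 1 + 2X.
At X = 0.435: n_D = 0.565, n_E = 1.3, n_T = 1.87.
p_i = (n_i/n_T)·P. K_p = p_E^3 / (p_D) = 48.9 bar^2.

K_p = 48.9 bar^2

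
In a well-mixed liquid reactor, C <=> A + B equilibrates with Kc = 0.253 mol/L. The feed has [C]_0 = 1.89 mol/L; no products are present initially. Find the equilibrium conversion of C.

Let X = conversion of C; extent ξ = 1.89·X mol/L.
Concentrations: [C] = 1.89 − 1.89X; [A] = 1.89X; [B] = 1.89X.
Kc = [A] [B] / ([C]).
Setting equal to 0.253 and solving for X on (0,1) gives X = 0.305.

X = 0.305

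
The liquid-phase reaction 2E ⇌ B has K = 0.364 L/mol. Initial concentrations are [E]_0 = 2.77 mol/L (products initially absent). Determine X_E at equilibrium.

X = 0.501

Let X = conversion of E; extent ξ = 2.77X/2 mol/L.
Concentrations: [E] = 2.77 − 2.77X; [B] = 1.39X.
K = [B] / ([E]^2).
This equals 0.364 at X = 0.501 (the root in 0 < X < 1).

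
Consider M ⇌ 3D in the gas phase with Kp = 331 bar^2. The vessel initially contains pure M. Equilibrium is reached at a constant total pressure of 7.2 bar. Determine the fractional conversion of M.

Take 1 mol M as basis and let X be its fractional conversion, so ξ = X.
Mole table: n_M = 1 − X; n_D = 3X.
n_T = Σnᵢ = 1 + 2X.
Mole fractions y_i = n_i/n_T; Kp = p_D^3 / (p_M) with p_i = y_i·P.
Setting this equal to 331 bar^2 and taking the physical root (0 < X < 1) gives X = 0.729.

X = 0.729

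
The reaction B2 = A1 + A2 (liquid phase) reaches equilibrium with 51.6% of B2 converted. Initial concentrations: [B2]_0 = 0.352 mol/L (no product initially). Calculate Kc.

Let X = conversion of B2.
Concentrations: [B2] = 0.352 − 0.352X; [A1] = 0.352X; [A2] = 0.352X.
At X = 0.516: [B2] = 0.17, [A1] = 0.182, [A2] = 0.182.
Kc = [A1] [A2] / ([B2]) = 0.194 mol/L.

Kc = 0.194 mol/L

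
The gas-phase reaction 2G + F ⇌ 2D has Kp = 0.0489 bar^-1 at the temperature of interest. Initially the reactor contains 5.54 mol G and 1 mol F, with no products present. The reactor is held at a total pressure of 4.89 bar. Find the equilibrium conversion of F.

Basis: 1 mol F initially; let X = conversion of F. Extent ξ = X.
Species balance: n_G = 5.54 − 2X; n_F = 1 − X; n_D = 2X.
n_T = Σnᵢ = 6.54 − X.
Mole fractions y_i = n_i/n_T; Kp = p_D^2 / (p_G^2 p_F) with p_i = y_i·P.
This yields a degree-3 equation in X; solving on (0,1), X = 0.374.

X = 0.374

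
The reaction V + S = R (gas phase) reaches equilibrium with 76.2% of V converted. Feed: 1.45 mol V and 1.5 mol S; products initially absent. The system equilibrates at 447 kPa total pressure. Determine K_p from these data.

Basis: 1.45 mol V initially; let X = conversion of V. Extent ξ = 1.45X.
At extent ξ: n_V = 1.45 − 1.45X; n_S = 1.5 − 1.45X; n_R = 1.45X.
Total moles n_T = 2.95 − 1.45X.
At X = 0.762: n_V = 0.345, n_S = 0.395, n_R = 1.1, n_T = 1.85.
p_i = (n_i/n_T)·P. K_p = p_R / (p_V p_S) = 0.0334 kPa^-1.

K_p = 0.0334 kPa^-1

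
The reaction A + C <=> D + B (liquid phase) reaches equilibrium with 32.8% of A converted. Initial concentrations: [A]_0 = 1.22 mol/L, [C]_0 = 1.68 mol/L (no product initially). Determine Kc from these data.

Let X = conversion of A.
Concentrations: [A] = 1.22 − 1.22X; [C] = 1.68 − 1.22X; [D] = 1.22X; [B] = 1.22X.
At X = 0.328: [A] = 0.82, [C] = 1.28, [D] = 0.4, [B] = 0.4.
Kc = [D] [B] / ([A] [C]) = 0.153.

Kc = 0.153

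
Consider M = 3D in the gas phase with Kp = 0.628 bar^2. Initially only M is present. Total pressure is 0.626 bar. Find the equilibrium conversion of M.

X = 0.491

Basis: 1 mol M initially; let X = conversion of M. Extent ξ = X.
Mole table: n_M = 1 − X; n_D = 3X.
Total moles n_T = 1 + 2X.
Mole fractions y_i = n_i/n_T; Kp = p_D^3 / (p_M) with p_i = y_i·P.
Setting this equal to 0.628 bar^2 and taking the physical root (0 < X < 1) gives X = 0.491.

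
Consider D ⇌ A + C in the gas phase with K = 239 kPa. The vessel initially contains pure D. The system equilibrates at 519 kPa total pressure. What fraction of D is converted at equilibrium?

Take 1 mol D as basis and let X be its fractional conversion, so ξ = X.
Mole table: n_D = 1 − X; n_A = X; n_C = X.
n_T = Σnᵢ = 1 + X.
With p_i = (n_i/n_T)P, K = p_A p_C / (p_D).
This yields a degree-2 equation in X; solving on (0,1), X = 0.562.

X = 0.562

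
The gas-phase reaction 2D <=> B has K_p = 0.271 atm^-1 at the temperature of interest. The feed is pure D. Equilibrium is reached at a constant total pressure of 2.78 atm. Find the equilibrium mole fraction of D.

y_D = 0.666

Take 1 mol D as basis and let X be its fractional conversion, so ξ = 0.5X.
Mole table: n_D = 1 − X; n_B = 0.5X.
Summing: n_T = 1 − 0.5X.
y_i = n_i/n_T, p_i = y_i·P. K_p = p_B / (p_D^2).
Setting this equal to 0.271 atm^-1 and taking the physical root (0 < X < 1) gives X = 0.501.
Then n_D = 0.499, n_T = 0.75, so y_D = 0.666.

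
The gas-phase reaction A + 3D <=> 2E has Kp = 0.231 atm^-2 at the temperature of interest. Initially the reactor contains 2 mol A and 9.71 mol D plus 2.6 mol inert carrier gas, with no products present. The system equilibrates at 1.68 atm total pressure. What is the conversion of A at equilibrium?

X = 0.365

Let X = conversion of A (basis 2 mol A); extent of reaction ξ = 2X.
Mole table: n_A = 2 − 2X; n_D = 9.71 − 6X; n_E = 4X; n_I = 2.6 (inert).
Summing: n_T = 14.3 − 4X.
Mole fractions y_i = n_i/n_T; Kp = p_E^2 / (p_A p_D^3) with p_i = y_i·P.
Setting this equal to 0.231 atm^-2 and taking the physical root (0 < X < 1) gives X = 0.365.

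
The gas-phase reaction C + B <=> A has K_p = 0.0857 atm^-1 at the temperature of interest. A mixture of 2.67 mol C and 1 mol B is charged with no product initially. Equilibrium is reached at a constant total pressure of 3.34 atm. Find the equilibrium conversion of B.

Take 1 mol B as basis and let X be its fractional conversion, so ξ = X.
Mole table: n_C = 2.67 − X; n_B = 1 − X; n_A = X.
n_T = Σnᵢ = 3.67 − X.
y_i = n_i/n_T, p_i = y_i·P. K_p = p_A / (p_C p_B).
Equating to 0.0857 atm^-1 and solving on 0 < X < 1: X = 0.170.

X = 0.170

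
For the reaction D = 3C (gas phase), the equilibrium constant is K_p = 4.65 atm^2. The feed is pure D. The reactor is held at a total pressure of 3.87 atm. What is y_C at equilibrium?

y_C = 0.527

Basis: 1 mol D initially; let X = conversion of D. Extent ξ = X.
At extent ξ: n_D = 1 − X; n_C = 3X.
Summing: n_T = 1 + 2X.
y_i = n_i/n_T, p_i = y_i·P. K_p = p_C^3 / (p_D).
Setting this equal to 4.65 atm^2 and taking the physical root (0 < X < 1) gives X = 0.271.
Then n_C = 0.813, n_T = 1.54, so y_C = 0.527.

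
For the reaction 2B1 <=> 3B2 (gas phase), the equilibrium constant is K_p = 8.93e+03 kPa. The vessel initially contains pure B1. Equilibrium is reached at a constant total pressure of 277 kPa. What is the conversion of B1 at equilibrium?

Let X = conversion of B1 (basis 1 mol B1); extent of reaction ξ = 0.5X.
At extent ξ: n_B1 = 1 − X; n_B2 = 1.5X.
Summing: n_T = 1 + 0.5X.
y_i = n_i/n_T, p_i = y_i·P. K_p = p_B2^3 / (p_B1^2).
Setting this equal to 8.93e+03 kPa and taking the physical root (0 < X < 1) gives X = 0.803.

X = 0.803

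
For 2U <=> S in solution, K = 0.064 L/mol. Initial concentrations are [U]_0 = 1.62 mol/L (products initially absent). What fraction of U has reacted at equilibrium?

Let X = conversion of U; extent ξ = 1.62X/2 mol/L.
Concentrations: [U] = 1.62 − 1.62X; [S] = 0.81X.
K = [S] / ([U]^2).
Setting equal to 0.064 and solving for X on (0,1) gives X = 0.150.

X = 0.150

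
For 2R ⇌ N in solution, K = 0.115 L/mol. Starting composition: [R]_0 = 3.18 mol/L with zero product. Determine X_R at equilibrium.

X = 0.329

Let X = conversion of R; extent ξ = 3.18X/2 mol/L.
Concentrations: [R] = 3.18 − 3.18X; [N] = 1.59X.
K = [N] / ([R]^2).
Setting equal to 0.115 and solving for X on (0,1) gives X = 0.329.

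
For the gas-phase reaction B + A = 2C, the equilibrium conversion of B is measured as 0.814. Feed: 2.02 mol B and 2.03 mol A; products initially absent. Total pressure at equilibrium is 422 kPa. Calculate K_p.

K_p = 74.6

Take 2.02 mol B as basis and let X be its fractional conversion, so ξ = 2.02X.
Moles: n_B = 2.02 − 2.02X; n_A = 2.03 − 2.02X; n_C = 4.04X.
Total moles n_T = 4.05 (Δν = 0, constant).
At X = 0.814: n_B = 0.376, n_A = 0.386, n_C = 3.29, n_T = 4.05.
p_i = (n_i/n_T)·P. K_p = p_C^2 / (p_B p_A) = 74.6.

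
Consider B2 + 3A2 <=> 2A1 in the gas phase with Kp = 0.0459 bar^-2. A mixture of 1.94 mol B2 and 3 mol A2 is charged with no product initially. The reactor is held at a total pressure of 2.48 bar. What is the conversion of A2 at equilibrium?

Take 3 mol A2 as basis and let X be its fractional conversion, so ξ = X.
Species balance: n_B2 = 1.94 − X; n_A2 = 3 − 3X; n_A1 = 2X.
n_T = Σnᵢ = 4.94 − 2X.
With p_i = (n_i/n_T)P, Kp = p_A1^2 / (p_B2 p_A2^3).
Equating to 0.0459 bar^-2 and solving on 0 < X < 1: X = 0.258.

X = 0.258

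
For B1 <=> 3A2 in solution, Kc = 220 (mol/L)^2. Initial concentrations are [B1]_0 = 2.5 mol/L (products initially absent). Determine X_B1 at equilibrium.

Let X = conversion of B1; extent ξ = 2.5·X mol/L.
Concentrations: [B1] = 2.5 − 2.5X; [A2] = 7.5X.
Kc = [A2]^3 / ([B1]).
Equating to 220 (mol/L)^2: the physical root is X = 0.717.

X = 0.717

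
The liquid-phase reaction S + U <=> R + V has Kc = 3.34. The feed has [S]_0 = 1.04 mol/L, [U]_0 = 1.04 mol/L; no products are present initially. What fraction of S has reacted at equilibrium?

Let X = conversion of S; extent ξ = 1.04·X mol/L.
Concentrations: [S] = 1.04 − 1.04X; [U] = 1.04 − 1.04X; [R] = 1.04X; [V] = 1.04X.
Kc = [R] [V] / ([S] [U]).
Setting equal to 3.34 and solving for X on (0,1) gives X = 0.646.

X = 0.646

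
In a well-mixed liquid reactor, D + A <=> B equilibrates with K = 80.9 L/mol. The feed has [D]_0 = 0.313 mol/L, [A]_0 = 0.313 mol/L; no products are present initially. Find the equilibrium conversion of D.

Let X = conversion of D; extent ξ = 0.313·X mol/L.
Concentrations: [D] = 0.313 − 0.313X; [A] = 0.313 − 0.313X; [B] = 0.313X.
K = [B] / ([D] [A]).
Solving K = 80.9 for X ∈ (0,1): X = 0.820.

X = 0.820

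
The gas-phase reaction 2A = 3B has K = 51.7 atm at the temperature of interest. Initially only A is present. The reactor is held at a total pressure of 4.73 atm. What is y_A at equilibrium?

Basis: 1 mol A initially; let X = conversion of A. Extent ξ = 0.5X.
At extent ξ: n_A = 1 − X; n_B = 1.5X.
n_T = Σnᵢ = 1 + 0.5X.
Mole fractions y_i = n_i/n_T; K = p_B^3 / (p_A^2) with p_i = y_i·P.
Substituting and setting equal to 51.7 atm gives a polynomial in X; the root in (0,1) is X = 0.713.
Then n_A = 0.287, n_T = 1.36, so y_A = 0.212.

y_A = 0.212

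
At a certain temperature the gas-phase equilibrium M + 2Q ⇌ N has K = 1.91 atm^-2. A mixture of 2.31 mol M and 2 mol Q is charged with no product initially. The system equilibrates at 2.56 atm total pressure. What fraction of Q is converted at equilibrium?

Take 2 mol Q as basis and let X be its fractional conversion, so ξ = X.
At extent ξ: n_M = 2.31 − X; n_Q = 2 − 2X; n_N = X.
n_T = Σnᵢ = 4.31 − 2X.
Mole fractions y_i = n_i/n_T; K = p_N / (p_M p_Q^2) with p_i = y_i·P.
Equating to 1.91 atm^-2 and solving on 0 < X < 1: X = 0.727.

X = 0.727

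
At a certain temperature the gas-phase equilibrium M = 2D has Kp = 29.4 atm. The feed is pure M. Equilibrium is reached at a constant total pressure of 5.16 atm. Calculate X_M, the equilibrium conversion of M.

Basis: 1 mol M initially; let X = conversion of M. Extent ξ = X.
Mole table: n_M = 1 − X; n_D = 2X.
n_T = Σnᵢ = 1 + X.
With p_i = (n_i/n_T)P, Kp = p_D^2 / (p_M).
Setting this equal to 29.4 atm and taking the physical root (0 < X < 1) gives X = 0.767.

X = 0.767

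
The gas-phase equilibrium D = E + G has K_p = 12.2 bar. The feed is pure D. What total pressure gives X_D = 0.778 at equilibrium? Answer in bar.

P = 7.96 bar

Take 1 mol D as basis and let X be its fractional conversion, so ξ = X.
Moles: n_D = 1 − X; n_E = X; n_G = X.
n_T = Σnᵢ = 1 + X.
K_p = p_E p_G / (p_D) with p_i = (n_i/n_T)·P.
At X = 0.778: the mole-fraction product g(X) = Π y_i^ν_i = 1.533. Since K_p = g(X)·P^{1}, P = (K_p/g)^(1/1) = (12.2/1.533)^(1/1) = 7.96 bar.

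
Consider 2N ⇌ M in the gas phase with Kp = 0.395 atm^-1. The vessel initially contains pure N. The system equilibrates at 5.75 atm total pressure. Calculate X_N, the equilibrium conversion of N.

X = 0.685

Basis: 1 mol N initially; let X = conversion of N. Extent ξ = 0.5X.
Mole table: n_N = 1 − X; n_M = 0.5X.
Summing: n_T = 1 − 0.5X.
y_i = n_i/n_T, p_i = y_i·P. Kp = p_M / (p_N^2).
Substituting and setting equal to 0.395 atm^-1 gives a polynomial in X; the root in (0,1) is X = 0.685.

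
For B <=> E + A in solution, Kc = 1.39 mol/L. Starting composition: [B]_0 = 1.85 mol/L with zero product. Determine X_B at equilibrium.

X = 0.569

Let X = conversion of B; extent ξ = 1.85·X mol/L.
Concentrations: [B] = 1.85 − 1.85X; [E] = 1.85X; [A] = 1.85X.
Kc = [E] [A] / ([B]).
Equating to 1.39 mol/L: the physical root is X = 0.569.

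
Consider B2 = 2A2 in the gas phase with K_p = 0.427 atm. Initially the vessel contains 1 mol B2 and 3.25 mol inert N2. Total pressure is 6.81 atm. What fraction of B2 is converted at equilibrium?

Let X = conversion of B2 (basis 1 mol B2); extent of reaction ξ = X.
Mole table: n_B2 = 1 − X; n_A2 = 2X; n_I = 3.25 (inert).
n_T = Σnᵢ = 4.25 + X.
y_i = n_i/n_T, p_i = y_i·P. K_p = p_A2^2 / (p_B2).
Setting this equal to 0.427 atm and taking the physical root (0 < X < 1) gives X = 0.232.

X = 0.232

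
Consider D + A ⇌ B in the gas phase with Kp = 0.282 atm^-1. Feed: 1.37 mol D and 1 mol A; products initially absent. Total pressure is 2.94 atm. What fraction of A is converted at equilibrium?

X = 0.300

Let X = conversion of A (basis 1 mol A); extent of reaction ξ = X.
At extent ξ: n_D = 1.37 − X; n_A = 1 − X; n_B = X.
Summing: n_T = 2.37 − X.
With p_i = (n_i/n_T)P, Kp = p_B / (p_D p_A).
This yields a degree-2 equation in X; solving on (0,1), X = 0.300.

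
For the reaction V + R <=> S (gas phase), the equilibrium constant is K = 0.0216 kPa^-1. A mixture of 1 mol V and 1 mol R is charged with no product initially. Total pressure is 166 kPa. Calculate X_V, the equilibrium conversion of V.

X = 0.533

Basis: 1 mol V initially; let X = conversion of V. Extent ξ = X.
At extent ξ: n_V = 1 − X; n_R = 1 − X; n_S = X.
n_T = Σnᵢ = 2 − X.
With p_i = (n_i/n_T)P, K = p_S / (p_V p_R).
This yields a degree-2 equation in X; solving on (0,1), X = 0.533.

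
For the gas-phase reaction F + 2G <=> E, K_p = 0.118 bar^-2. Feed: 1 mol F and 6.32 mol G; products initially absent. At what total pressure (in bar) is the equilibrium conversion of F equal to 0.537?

Let X = conversion of F (basis 1 mol F); extent of reaction ξ = X.
At extent ξ: n_F = 1 − X; n_G = 6.32 − 2X; n_E = X.
Total moles n_T = 7.32 − 2X.
K_p = p_E / (p_F p_G^2) with p_i = (n_i/n_T)·P.
At X = 0.537: the mole-fraction product g(X) = Π y_i^ν_i = 1.644. Since K_p = g(X)·P^{-2}, P = (g/K_p)^(1/2) = (1.644/0.118)^(1/2) = 3.73 bar.

P = 3.73 bar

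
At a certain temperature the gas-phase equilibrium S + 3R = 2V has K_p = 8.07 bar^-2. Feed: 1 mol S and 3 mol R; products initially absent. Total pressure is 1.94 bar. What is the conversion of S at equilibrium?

X = 0.650

Take 1 mol S as basis and let X be its fractional conversion, so ξ = X.
Species balance: n_S = 1 − X; n_R = 3 − 3X; n_V = 2X.
Total moles n_T = 4 − 2X.
y_i = n_i/n_T, p_i = y_i·P. K_p = p_V^2 / (p_S p_R^3).
Equating to 8.07 bar^-2 and solving on 0 < X < 1: X = 0.650.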